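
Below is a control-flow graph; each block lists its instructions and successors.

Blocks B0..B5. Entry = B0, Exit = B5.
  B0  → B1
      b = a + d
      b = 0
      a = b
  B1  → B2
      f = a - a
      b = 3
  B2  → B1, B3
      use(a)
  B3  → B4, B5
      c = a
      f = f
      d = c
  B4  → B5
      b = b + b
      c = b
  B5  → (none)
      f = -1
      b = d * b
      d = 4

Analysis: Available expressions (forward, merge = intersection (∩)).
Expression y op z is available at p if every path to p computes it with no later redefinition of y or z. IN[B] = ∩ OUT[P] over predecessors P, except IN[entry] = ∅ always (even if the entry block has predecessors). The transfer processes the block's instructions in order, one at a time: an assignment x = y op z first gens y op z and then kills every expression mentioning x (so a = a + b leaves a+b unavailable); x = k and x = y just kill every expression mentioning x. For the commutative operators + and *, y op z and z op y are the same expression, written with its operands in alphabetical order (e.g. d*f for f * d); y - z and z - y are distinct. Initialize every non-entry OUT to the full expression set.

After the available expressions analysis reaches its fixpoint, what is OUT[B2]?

Converged values:
  B0:  IN={}  OUT={}
  B1:  IN={}  OUT={a-a}
  B2:  IN={a-a}  OUT={a-a}
  B3:  IN={a-a}  OUT={a-a}
  B4:  IN={a-a}  OUT={a-a}
  B5:  IN={a-a}  OUT={a-a}

Merge at B2: IN[B2] = OUT[B1] = {a-a}
Applying B2's transfer function to that IN value gives OUT[B2] (row B2 above).

Answer: {a-a}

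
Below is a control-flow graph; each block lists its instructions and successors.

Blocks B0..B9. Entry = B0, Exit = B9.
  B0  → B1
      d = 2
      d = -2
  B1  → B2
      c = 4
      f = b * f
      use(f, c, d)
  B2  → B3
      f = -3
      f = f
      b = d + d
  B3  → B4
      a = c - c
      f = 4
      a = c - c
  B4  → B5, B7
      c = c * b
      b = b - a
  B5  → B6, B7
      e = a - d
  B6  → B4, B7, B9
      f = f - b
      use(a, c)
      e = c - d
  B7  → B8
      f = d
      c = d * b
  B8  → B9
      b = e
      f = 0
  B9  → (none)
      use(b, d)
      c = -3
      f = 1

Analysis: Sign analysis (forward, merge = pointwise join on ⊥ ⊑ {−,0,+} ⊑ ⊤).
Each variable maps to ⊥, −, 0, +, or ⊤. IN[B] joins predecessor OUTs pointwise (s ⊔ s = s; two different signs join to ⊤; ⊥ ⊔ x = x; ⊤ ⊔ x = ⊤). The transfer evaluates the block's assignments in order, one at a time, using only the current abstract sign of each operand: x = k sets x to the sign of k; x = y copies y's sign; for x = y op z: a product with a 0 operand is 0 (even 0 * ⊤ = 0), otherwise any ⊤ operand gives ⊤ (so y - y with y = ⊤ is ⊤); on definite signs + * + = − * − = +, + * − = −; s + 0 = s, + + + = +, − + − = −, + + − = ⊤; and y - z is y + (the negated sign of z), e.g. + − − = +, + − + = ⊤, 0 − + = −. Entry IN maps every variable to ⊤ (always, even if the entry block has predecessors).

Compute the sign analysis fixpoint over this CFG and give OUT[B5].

Per-block solution:
  B0:   IN=(all ⊤)   OUT={d:-; rest ⊤}
  B1:   IN={d:-; rest ⊤}   OUT={c:+, d:-; rest ⊤}
  B2:   IN={c:+, d:-; rest ⊤}   OUT={b:-, c:+, d:-, f:-; rest ⊤}
  B3:   IN={b:-, c:+, d:-, f:-; rest ⊤}   OUT={b:-, c:+, d:-, f:+; rest ⊤}
  B4:   IN={d:-; rest ⊤}   OUT={d:-; rest ⊤}
  B5:   IN={d:-; rest ⊤}   OUT={d:-; rest ⊤}
  B6:   IN={d:-; rest ⊤}   OUT={d:-; rest ⊤}
  B7:   IN={d:-; rest ⊤}   OUT={d:-, f:-; rest ⊤}
  B8:   IN={d:-, f:-; rest ⊤}   OUT={d:-, f:0; rest ⊤}
  B9:   IN={d:-; rest ⊤}   OUT={c:-, d:-, f:+; rest ⊤}

Merge at B5: IN[B5] = OUT[B4] = {a: ⊤, b: ⊤, c: ⊤, d: -, e: ⊤, f: ⊤}
Applying B5's transfer function to that IN value gives OUT[B5] (row B5 above).

Answer: {a: ⊤, b: ⊤, c: ⊤, d: -, e: ⊤, f: ⊤}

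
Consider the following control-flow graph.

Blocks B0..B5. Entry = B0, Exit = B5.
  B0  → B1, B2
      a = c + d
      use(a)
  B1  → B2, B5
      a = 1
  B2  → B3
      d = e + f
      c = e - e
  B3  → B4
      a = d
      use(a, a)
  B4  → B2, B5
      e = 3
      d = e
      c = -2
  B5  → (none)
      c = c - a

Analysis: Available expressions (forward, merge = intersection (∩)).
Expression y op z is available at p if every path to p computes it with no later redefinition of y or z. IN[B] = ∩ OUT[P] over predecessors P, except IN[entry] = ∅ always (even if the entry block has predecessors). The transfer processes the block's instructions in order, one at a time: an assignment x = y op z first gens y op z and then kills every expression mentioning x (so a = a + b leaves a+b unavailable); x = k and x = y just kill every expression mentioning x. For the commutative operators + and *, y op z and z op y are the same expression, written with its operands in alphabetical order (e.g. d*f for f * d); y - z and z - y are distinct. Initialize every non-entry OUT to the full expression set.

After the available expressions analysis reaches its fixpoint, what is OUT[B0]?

Fixpoint table:
  B0: | IN={} | OUT={c+d}
  B1: | IN={c+d} | OUT={c+d}
  B2: | IN={} | OUT={e+f, e-e}
  B3: | IN={e+f, e-e} | OUT={e+f, e-e}
  B4: | IN={e+f, e-e} | OUT={}
  B5: | IN={} | OUT={}

B0 is the boundary node: IN[B0] = {}
Applying B0's transfer function to that IN value gives OUT[B0] (row B0 above).

Answer: {c+d}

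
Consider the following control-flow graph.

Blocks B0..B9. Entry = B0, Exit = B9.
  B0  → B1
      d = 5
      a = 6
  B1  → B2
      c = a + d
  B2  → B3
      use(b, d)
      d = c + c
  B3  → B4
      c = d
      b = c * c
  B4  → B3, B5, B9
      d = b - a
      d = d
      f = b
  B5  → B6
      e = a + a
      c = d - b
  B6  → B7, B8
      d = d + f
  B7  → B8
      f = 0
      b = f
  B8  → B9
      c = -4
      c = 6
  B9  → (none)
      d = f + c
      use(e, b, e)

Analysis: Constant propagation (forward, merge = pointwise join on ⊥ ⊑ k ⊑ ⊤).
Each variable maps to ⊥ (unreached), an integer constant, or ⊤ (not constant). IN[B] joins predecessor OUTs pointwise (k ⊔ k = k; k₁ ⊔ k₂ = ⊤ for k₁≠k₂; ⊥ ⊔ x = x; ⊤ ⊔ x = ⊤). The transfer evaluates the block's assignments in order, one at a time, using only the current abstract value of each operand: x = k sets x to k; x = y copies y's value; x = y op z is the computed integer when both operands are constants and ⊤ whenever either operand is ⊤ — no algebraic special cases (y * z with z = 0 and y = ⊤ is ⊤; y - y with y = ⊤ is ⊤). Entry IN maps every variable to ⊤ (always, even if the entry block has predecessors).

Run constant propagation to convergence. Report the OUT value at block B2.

Converged values:
  B0: | IN=(all ⊤) | OUT={a:6, d:5; rest ⊤}
  B1: | IN={a:6, d:5; rest ⊤} | OUT={a:6, c:11, d:5; rest ⊤}
  B2: | IN={a:6, c:11, d:5; rest ⊤} | OUT={a:6, c:11, d:22; rest ⊤}
  B3: | IN={a:6; rest ⊤} | OUT={a:6; rest ⊤}
  B4: | IN={a:6; rest ⊤} | OUT={a:6; rest ⊤}
  B5: | IN={a:6; rest ⊤} | OUT={a:6, e:12; rest ⊤}
  B6: | IN={a:6, e:12; rest ⊤} | OUT={a:6, e:12; rest ⊤}
  B7: | IN={a:6, e:12; rest ⊤} | OUT={a:6, b:0, e:12, f:0; rest ⊤}
  B8: | IN={a:6, e:12; rest ⊤} | OUT={a:6, c:6, e:12; rest ⊤}
  B9: | IN={a:6; rest ⊤} | OUT={a:6; rest ⊤}

Merge at B2: IN[B2] = OUT[B1] = {a: 6, b: ⊤, c: 11, d: 5, e: ⊤, f: ⊤}
Applying B2's transfer function to that IN value gives OUT[B2] (row B2 above).

Answer: {a: 6, b: ⊤, c: 11, d: 22, e: ⊤, f: ⊤}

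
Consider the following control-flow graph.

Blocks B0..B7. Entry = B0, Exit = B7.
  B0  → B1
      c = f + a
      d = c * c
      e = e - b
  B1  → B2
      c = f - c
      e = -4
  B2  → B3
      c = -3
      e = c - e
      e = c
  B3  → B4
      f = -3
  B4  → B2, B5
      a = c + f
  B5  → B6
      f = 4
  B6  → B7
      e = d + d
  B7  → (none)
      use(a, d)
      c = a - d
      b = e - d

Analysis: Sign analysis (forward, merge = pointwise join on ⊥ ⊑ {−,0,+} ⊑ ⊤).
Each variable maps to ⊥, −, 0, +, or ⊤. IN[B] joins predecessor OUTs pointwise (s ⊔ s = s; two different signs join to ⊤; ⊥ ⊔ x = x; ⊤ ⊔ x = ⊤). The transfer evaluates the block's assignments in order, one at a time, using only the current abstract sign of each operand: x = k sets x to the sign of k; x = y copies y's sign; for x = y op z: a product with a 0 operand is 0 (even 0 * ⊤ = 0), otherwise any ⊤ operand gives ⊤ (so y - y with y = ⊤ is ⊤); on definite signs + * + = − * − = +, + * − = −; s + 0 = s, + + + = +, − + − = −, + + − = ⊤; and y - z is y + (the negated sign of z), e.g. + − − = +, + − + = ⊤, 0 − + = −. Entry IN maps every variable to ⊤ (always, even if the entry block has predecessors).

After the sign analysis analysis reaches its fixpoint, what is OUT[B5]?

Per-block solution:
  B0: | IN=(all ⊤) | OUT=(all ⊤)
  B1: | IN=(all ⊤) | OUT={e:-; rest ⊤}
  B2: | IN={e:-; rest ⊤} | OUT={c:-, e:-; rest ⊤}
  B3: | IN={c:-, e:-; rest ⊤} | OUT={c:-, e:-, f:-; rest ⊤}
  B4: | IN={c:-, e:-, f:-; rest ⊤} | OUT={a:-, c:-, e:-, f:-; rest ⊤}
  B5: | IN={a:-, c:-, e:-, f:-; rest ⊤} | OUT={a:-, c:-, e:-, f:+; rest ⊤}
  B6: | IN={a:-, c:-, e:-, f:+; rest ⊤} | OUT={a:-, c:-, f:+; rest ⊤}
  B7: | IN={a:-, c:-, f:+; rest ⊤} | OUT={a:-, f:+; rest ⊤}

Merge at B5: IN[B5] = OUT[B4] = {a: -, b: ⊤, c: -, d: ⊤, e: -, f: -}
Applying B5's transfer function to that IN value gives OUT[B5] (row B5 above).

Answer: {a: -, b: ⊤, c: -, d: ⊤, e: -, f: +}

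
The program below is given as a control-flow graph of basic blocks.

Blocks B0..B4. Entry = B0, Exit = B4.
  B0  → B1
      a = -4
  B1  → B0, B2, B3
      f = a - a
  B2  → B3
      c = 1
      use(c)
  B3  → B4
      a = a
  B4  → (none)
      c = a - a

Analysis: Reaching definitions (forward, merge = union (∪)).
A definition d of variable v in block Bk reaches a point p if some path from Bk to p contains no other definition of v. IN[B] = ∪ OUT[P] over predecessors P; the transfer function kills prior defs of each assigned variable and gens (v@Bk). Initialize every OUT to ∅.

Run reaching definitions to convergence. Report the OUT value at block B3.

Answer: {a@B3, c@B2, f@B1}

Derivation:
Converged values:
  B0: | IN={a@B0, f@B1} | OUT={a@B0, f@B1}
  B1: | IN={a@B0, f@B1} | OUT={a@B0, f@B1}
  B2: | IN={a@B0, f@B1} | OUT={a@B0, c@B2, f@B1}
  B3: | IN={a@B0, c@B2, f@B1} | OUT={a@B3, c@B2, f@B1}
  B4: | IN={a@B3, c@B2, f@B1} | OUT={a@B3, c@B4, f@B1}

Merge at B3: IN[B3] = OUT[B1] ⊔ OUT[B2] = {a@B0, c@B2, f@B1}
Applying B3's transfer function to that IN value gives OUT[B3] (row B3 above).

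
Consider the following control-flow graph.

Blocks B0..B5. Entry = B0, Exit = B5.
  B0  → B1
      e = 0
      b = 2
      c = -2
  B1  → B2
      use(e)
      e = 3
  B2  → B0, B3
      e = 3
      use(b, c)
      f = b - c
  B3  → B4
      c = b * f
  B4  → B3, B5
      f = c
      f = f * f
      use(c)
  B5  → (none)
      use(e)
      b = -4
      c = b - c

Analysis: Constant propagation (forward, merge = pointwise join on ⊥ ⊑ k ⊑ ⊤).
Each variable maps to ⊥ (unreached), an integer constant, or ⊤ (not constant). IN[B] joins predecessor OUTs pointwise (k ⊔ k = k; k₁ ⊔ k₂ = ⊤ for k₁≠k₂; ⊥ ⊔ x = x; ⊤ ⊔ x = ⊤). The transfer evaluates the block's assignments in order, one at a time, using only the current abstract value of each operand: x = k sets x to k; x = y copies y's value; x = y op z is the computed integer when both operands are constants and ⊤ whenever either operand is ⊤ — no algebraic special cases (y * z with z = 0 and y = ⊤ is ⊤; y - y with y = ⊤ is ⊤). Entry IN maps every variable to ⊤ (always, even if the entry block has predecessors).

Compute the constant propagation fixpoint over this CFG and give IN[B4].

Answer: {a: ⊤, b: 2, c: ⊤, d: ⊤, e: 3, f: ⊤}

Working:
Per-block solution:
  B0:  IN=(all ⊤)  OUT={b:2, c:-2, e:0; rest ⊤}
  B1:  IN={b:2, c:-2, e:0; rest ⊤}  OUT={b:2, c:-2, e:3; rest ⊤}
  B2:  IN={b:2, c:-2, e:3; rest ⊤}  OUT={b:2, c:-2, e:3, f:4; rest ⊤}
  B3:  IN={b:2, e:3; rest ⊤}  OUT={b:2, e:3; rest ⊤}
  B4:  IN={b:2, e:3; rest ⊤}  OUT={b:2, e:3; rest ⊤}
  B5:  IN={b:2, e:3; rest ⊤}  OUT={b:-4, e:3; rest ⊤}

Merge at B4: IN[B4] = OUT[B3] = {a: ⊤, b: 2, c: ⊤, d: ⊤, e: 3, f: ⊤}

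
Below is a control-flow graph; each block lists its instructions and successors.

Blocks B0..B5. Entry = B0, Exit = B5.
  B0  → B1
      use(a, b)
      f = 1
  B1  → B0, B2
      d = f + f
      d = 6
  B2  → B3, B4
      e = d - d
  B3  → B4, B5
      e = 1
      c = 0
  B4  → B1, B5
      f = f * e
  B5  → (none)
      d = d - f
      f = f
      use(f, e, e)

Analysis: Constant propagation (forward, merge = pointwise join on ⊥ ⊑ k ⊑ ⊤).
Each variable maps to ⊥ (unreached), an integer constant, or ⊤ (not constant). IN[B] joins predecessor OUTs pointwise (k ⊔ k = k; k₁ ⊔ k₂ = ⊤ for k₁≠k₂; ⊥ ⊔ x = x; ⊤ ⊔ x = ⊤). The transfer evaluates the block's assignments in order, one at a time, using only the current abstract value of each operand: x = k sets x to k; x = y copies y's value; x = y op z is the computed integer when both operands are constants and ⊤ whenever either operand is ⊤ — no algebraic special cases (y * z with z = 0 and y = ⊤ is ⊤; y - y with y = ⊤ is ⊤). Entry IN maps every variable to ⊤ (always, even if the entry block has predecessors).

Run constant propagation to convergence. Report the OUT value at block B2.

Per-block solution:
  B0: | IN=(all ⊤) | OUT={f:1; rest ⊤}
  B1: | IN=(all ⊤) | OUT={d:6; rest ⊤}
  B2: | IN={d:6; rest ⊤} | OUT={d:6, e:0; rest ⊤}
  B3: | IN={d:6, e:0; rest ⊤} | OUT={c:0, d:6, e:1; rest ⊤}
  B4: | IN={d:6; rest ⊤} | OUT={d:6; rest ⊤}
  B5: | IN={d:6; rest ⊤} | OUT=(all ⊤)

Merge at B2: IN[B2] = OUT[B1] = {a: ⊤, b: ⊤, c: ⊤, d: 6, e: ⊤, f: ⊤}
Applying B2's transfer function to that IN value gives OUT[B2] (row B2 above).

Answer: {a: ⊤, b: ⊤, c: ⊤, d: 6, e: 0, f: ⊤}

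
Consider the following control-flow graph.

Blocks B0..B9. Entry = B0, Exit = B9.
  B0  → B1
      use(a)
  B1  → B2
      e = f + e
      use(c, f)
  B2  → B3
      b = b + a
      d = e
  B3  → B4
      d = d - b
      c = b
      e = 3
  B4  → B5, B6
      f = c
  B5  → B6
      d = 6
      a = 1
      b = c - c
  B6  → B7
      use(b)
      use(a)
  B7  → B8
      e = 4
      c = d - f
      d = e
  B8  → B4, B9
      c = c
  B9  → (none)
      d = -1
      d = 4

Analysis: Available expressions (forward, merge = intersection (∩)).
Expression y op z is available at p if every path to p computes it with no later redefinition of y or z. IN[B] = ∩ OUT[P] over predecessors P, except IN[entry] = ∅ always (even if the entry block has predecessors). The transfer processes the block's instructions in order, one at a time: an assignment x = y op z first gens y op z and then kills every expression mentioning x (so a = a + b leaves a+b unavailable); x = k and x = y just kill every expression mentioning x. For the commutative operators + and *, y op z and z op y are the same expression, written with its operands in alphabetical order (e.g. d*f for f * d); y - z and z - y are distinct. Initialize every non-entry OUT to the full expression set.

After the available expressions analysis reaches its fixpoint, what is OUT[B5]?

Converged values:
  B0:   IN={}   OUT={}
  B1:   IN={}   OUT={}
  B2:   IN={}   OUT={}
  B3:   IN={}   OUT={}
  B4:   IN={}   OUT={}
  B5:   IN={}   OUT={c-c}
  B6:   IN={}   OUT={}
  B7:   IN={}   OUT={}
  B8:   IN={}   OUT={}
  B9:   IN={}   OUT={}

Merge at B5: IN[B5] = OUT[B4] = {}
Applying B5's transfer function to that IN value gives OUT[B5] (row B5 above).

Answer: {c-c}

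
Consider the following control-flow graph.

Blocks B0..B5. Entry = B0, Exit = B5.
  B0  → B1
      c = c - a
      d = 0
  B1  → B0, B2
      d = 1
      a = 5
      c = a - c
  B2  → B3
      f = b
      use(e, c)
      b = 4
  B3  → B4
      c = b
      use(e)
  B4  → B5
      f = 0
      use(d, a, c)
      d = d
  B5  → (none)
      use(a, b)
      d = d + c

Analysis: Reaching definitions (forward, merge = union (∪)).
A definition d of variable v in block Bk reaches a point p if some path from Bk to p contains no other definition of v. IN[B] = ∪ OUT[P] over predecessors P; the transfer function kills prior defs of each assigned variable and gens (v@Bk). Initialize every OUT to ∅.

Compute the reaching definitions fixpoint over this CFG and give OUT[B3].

Answer: {a@B1, b@B2, c@B3, d@B1, f@B2}

Working:
Per-block solution:
  B0:   IN={a@B1, c@B1, d@B1}   OUT={a@B1, c@B0, d@B0}
  B1:   IN={a@B1, c@B0, d@B0}   OUT={a@B1, c@B1, d@B1}
  B2:   IN={a@B1, c@B1, d@B1}   OUT={a@B1, b@B2, c@B1, d@B1, f@B2}
  B3:   IN={a@B1, b@B2, c@B1, d@B1, f@B2}   OUT={a@B1, b@B2, c@B3, d@B1, f@B2}
  B4:   IN={a@B1, b@B2, c@B3, d@B1, f@B2}   OUT={a@B1, b@B2, c@B3, d@B4, f@B4}
  B5:   IN={a@B1, b@B2, c@B3, d@B4, f@B4}   OUT={a@B1, b@B2, c@B3, d@B5, f@B4}

Merge at B3: IN[B3] = OUT[B2] = {a@B1, b@B2, c@B1, d@B1, f@B2}
Applying B3's transfer function to that IN value gives OUT[B3] (row B3 above).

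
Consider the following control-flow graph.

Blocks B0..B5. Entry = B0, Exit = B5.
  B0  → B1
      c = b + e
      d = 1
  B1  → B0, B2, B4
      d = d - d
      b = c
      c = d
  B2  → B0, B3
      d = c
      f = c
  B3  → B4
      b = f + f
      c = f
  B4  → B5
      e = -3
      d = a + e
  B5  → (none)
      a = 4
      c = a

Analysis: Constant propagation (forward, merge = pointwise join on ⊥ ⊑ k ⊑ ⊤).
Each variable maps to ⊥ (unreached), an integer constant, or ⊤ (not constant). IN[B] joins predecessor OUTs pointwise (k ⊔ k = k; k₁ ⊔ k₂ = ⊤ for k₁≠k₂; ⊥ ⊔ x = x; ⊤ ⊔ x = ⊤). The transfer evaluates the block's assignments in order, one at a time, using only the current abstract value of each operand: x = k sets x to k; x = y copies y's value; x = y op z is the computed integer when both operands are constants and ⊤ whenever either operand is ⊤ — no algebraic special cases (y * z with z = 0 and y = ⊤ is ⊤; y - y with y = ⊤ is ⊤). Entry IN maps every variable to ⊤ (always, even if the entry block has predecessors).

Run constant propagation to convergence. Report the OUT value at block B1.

Fixpoint table:
  B0: | IN=(all ⊤) | OUT={d:1; rest ⊤}
  B1: | IN={d:1; rest ⊤} | OUT={c:0, d:0; rest ⊤}
  B2: | IN={c:0, d:0; rest ⊤} | OUT={c:0, d:0, f:0; rest ⊤}
  B3: | IN={c:0, d:0, f:0; rest ⊤} | OUT={b:0, c:0, d:0, f:0; rest ⊤}
  B4: | IN={c:0, d:0; rest ⊤} | OUT={c:0, e:-3; rest ⊤}
  B5: | IN={c:0, e:-3; rest ⊤} | OUT={a:4, c:4, e:-3; rest ⊤}

Merge at B1: IN[B1] = OUT[B0] = {a: ⊤, b: ⊤, c: ⊤, d: 1, e: ⊤, f: ⊤}
Applying B1's transfer function to that IN value gives OUT[B1] (row B1 above).

Answer: {a: ⊤, b: ⊤, c: 0, d: 0, e: ⊤, f: ⊤}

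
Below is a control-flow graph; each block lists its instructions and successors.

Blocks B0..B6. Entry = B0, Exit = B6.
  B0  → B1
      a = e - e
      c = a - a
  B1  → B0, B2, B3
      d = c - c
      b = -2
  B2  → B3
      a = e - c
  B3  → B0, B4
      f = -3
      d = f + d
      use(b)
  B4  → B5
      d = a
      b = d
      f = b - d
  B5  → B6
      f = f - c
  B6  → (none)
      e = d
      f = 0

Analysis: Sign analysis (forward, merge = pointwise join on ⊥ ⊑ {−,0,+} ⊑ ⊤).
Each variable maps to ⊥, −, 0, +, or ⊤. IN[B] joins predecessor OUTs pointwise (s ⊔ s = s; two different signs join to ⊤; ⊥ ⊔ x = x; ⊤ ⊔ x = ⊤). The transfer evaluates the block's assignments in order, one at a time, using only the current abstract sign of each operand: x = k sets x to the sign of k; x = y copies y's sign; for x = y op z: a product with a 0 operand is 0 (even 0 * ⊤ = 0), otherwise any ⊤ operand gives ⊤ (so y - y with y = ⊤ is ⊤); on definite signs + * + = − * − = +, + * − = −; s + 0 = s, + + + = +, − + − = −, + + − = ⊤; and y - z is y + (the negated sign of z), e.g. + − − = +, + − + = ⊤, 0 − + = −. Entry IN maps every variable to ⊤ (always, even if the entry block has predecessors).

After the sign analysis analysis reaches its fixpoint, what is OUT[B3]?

Per-block solution:
  B0:  IN=(all ⊤)  OUT=(all ⊤)
  B1:  IN=(all ⊤)  OUT={b:-; rest ⊤}
  B2:  IN={b:-; rest ⊤}  OUT={b:-; rest ⊤}
  B3:  IN={b:-; rest ⊤}  OUT={b:-, f:-; rest ⊤}
  B4:  IN={b:-, f:-; rest ⊤}  OUT=(all ⊤)
  B5:  IN=(all ⊤)  OUT=(all ⊤)
  B6:  IN=(all ⊤)  OUT={f:0; rest ⊤}

Merge at B3: IN[B3] = OUT[B1] ⊔ OUT[B2] = {a: ⊤, b: -, c: ⊤, d: ⊤, e: ⊤, f: ⊤}
Applying B3's transfer function to that IN value gives OUT[B3] (row B3 above).

Answer: {a: ⊤, b: -, c: ⊤, d: ⊤, e: ⊤, f: -}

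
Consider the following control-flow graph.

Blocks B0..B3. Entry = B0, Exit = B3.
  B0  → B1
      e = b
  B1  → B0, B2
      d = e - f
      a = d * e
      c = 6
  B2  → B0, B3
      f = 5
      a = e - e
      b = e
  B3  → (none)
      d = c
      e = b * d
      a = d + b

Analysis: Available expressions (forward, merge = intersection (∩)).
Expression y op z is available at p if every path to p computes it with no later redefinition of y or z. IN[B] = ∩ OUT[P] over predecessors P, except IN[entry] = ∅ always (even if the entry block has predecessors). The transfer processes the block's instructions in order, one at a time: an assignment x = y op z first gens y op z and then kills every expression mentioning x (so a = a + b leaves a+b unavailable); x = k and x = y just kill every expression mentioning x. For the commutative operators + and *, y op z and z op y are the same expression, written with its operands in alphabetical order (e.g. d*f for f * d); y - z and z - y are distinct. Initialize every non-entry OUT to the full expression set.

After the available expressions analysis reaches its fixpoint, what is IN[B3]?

Per-block solution:
  B0:  IN={}  OUT={}
  B1:  IN={}  OUT={d*e, e-f}
  B2:  IN={d*e, e-f}  OUT={d*e, e-e}
  B3:  IN={d*e, e-e}  OUT={b*d, b+d}

Merge at B3: IN[B3] = OUT[B2] = {d*e, e-e}

Answer: {d*e, e-e}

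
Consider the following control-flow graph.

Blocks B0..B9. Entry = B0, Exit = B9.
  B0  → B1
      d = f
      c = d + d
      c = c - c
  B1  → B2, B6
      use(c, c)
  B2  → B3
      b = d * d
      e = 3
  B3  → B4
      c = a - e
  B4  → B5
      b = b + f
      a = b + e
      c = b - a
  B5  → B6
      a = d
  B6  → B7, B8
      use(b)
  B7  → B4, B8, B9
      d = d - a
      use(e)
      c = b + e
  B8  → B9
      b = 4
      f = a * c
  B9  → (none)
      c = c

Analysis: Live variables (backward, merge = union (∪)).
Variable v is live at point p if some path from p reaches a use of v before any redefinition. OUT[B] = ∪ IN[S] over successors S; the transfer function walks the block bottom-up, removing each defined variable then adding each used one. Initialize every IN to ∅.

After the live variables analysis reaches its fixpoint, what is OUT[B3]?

Answer: {b, d, e, f}

Trace:
Fixpoint table:
  B0: | IN={a, b, e, f} | OUT={a, b, c, d, e, f}
  B1: | IN={a, b, c, d, e, f} | OUT={a, b, c, d, e, f}
  B2: | IN={a, d, f} | OUT={a, b, d, e, f}
  B3: | IN={a, b, d, e, f} | OUT={b, d, e, f}
  B4: | IN={b, d, e, f} | OUT={b, c, d, e, f}
  B5: | IN={b, c, d, e, f} | OUT={a, b, c, d, e, f}
  B6: | IN={a, b, c, d, e, f} | OUT={a, b, c, d, e, f}
  B7: | IN={a, b, d, e, f} | OUT={a, b, c, d, e, f}
  B8: | IN={a, c} | OUT={c}
  B9: | IN={c} | OUT={}

Merge at B3: OUT[B3] = IN[B4] = {b, d, e, f}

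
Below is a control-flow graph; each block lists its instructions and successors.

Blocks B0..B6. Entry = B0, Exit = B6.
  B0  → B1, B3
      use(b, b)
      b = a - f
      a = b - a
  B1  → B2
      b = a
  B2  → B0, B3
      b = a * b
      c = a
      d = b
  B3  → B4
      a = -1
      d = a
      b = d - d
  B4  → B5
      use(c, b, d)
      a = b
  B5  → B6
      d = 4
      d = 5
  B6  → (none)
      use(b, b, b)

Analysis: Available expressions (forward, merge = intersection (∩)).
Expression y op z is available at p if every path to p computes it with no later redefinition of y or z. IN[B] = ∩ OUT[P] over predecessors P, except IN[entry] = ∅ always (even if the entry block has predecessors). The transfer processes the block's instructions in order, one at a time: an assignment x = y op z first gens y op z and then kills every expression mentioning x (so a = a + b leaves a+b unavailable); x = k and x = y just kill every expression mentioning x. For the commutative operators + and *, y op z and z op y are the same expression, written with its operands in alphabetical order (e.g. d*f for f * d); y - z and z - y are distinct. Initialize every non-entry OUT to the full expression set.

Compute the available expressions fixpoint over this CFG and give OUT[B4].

Converged values:
  B0:  IN={}  OUT={}
  B1:  IN={}  OUT={}
  B2:  IN={}  OUT={}
  B3:  IN={}  OUT={d-d}
  B4:  IN={d-d}  OUT={d-d}
  B5:  IN={d-d}  OUT={}
  B6:  IN={}  OUT={}

Merge at B4: IN[B4] = OUT[B3] = {d-d}
Applying B4's transfer function to that IN value gives OUT[B4] (row B4 above).

Answer: {d-d}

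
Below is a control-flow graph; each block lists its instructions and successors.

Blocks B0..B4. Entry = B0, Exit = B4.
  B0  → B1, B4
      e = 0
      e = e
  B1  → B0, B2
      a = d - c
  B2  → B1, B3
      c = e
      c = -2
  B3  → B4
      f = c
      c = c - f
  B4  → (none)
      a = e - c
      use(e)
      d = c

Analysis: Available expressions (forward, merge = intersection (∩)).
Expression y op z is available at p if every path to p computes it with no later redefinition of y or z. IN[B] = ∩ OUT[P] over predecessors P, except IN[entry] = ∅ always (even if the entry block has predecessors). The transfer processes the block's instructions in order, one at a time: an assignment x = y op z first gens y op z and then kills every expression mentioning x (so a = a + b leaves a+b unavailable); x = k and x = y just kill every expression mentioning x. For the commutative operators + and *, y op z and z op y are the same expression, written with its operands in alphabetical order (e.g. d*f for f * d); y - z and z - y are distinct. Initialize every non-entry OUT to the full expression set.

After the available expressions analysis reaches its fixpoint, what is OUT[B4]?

Fixpoint table:
  B0:  IN={}  OUT={}
  B1:  IN={}  OUT={d-c}
  B2:  IN={d-c}  OUT={}
  B3:  IN={}  OUT={}
  B4:  IN={}  OUT={e-c}

Merge at B4: IN[B4] = OUT[B0] ∩ OUT[B3] = {}
Applying B4's transfer function to that IN value gives OUT[B4] (row B4 above).

Answer: {e-c}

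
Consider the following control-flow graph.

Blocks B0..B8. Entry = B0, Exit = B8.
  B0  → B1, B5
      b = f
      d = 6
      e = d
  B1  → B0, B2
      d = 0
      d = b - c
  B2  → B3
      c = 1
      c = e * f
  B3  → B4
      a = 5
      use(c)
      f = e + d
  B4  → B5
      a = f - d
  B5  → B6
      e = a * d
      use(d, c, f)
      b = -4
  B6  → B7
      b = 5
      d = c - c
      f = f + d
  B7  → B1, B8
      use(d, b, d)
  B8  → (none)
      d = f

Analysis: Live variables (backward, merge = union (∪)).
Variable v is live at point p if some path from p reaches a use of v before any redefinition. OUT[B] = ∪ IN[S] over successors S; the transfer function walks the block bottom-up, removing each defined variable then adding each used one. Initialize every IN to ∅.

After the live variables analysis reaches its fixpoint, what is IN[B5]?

Per-block solution:
  B0:  IN={a, c, f}  OUT={a, b, c, d, e, f}
  B1:  IN={a, b, c, e, f}  OUT={a, c, d, e, f}
  B2:  IN={d, e, f}  OUT={c, d, e}
  B3:  IN={c, d, e}  OUT={c, d, f}
  B4:  IN={c, d, f}  OUT={a, c, d, f}
  B5:  IN={a, c, d, f}  OUT={a, c, e, f}
  B6:  IN={a, c, e, f}  OUT={a, b, c, d, e, f}
  B7:  IN={a, b, c, d, e, f}  OUT={a, b, c, e, f}
  B8:  IN={f}  OUT={}

Merge at B5: OUT[B5] = IN[B6] = {a, c, e, f}
Applying B5's transfer function to that OUT value gives IN[B5] (row B5 above).

Answer: {a, c, d, f}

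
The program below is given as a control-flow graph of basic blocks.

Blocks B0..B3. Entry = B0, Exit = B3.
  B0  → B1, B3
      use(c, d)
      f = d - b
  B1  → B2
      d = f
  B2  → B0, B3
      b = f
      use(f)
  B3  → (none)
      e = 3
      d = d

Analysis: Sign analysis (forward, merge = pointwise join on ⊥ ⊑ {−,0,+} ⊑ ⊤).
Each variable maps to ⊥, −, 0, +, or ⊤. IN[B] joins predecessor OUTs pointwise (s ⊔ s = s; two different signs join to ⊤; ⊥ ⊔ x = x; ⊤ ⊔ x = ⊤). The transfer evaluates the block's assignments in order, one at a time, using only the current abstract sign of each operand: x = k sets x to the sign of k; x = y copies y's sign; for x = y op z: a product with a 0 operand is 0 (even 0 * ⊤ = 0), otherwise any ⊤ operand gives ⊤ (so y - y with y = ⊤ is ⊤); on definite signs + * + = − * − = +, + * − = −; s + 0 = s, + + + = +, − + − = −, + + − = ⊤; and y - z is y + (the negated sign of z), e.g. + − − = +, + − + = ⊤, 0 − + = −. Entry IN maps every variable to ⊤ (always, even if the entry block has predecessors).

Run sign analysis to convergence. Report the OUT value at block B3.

Fixpoint table:
  B0:  IN=(all ⊤)  OUT=(all ⊤)
  B1:  IN=(all ⊤)  OUT=(all ⊤)
  B2:  IN=(all ⊤)  OUT=(all ⊤)
  B3:  IN=(all ⊤)  OUT={e:+; rest ⊤}

Merge at B3: IN[B3] = OUT[B0] ⊔ OUT[B2] = {a: ⊤, b: ⊤, c: ⊤, d: ⊤, e: ⊤, f: ⊤}
Applying B3's transfer function to that IN value gives OUT[B3] (row B3 above).

Answer: {a: ⊤, b: ⊤, c: ⊤, d: ⊤, e: +, f: ⊤}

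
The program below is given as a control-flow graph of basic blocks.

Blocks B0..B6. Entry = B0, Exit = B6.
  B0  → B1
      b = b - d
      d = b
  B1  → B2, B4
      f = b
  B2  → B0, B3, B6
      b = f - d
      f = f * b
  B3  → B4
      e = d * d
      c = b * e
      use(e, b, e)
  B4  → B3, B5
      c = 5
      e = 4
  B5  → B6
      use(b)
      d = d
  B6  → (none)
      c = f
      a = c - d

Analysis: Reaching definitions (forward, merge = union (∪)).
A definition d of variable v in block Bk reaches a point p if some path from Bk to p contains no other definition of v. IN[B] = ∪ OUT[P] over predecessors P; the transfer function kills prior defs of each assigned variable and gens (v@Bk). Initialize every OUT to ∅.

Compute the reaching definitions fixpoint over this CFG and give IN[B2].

Converged values:
  B0:   IN={b@B2, d@B0, f@B2}   OUT={b@B0, d@B0, f@B2}
  B1:   IN={b@B0, d@B0, f@B2}   OUT={b@B0, d@B0, f@B1}
  B2:   IN={b@B0, d@B0, f@B1}   OUT={b@B2, d@B0, f@B2}
  B3:   IN={b@B0, b@B2, c@B4, d@B0, e@B4, f@B1, f@B2}   OUT={b@B0, b@B2, c@B3, d@B0, e@B3, f@B1, f@B2}
  B4:   IN={b@B0, b@B2, c@B3, d@B0, e@B3, f@B1, f@B2}   OUT={b@B0, b@B2, c@B4, d@B0, e@B4, f@B1, f@B2}
  B5:   IN={b@B0, b@B2, c@B4, d@B0, e@B4, f@B1, f@B2}   OUT={b@B0, b@B2, c@B4, d@B5, e@B4, f@B1, f@B2}
  B6:   IN={b@B0, b@B2, c@B4, d@B0, d@B5, e@B4, f@B1, f@B2}   OUT={a@B6, b@B0, b@B2, c@B6, d@B0, d@B5, e@B4, f@B1, f@B2}

Merge at B2: IN[B2] = OUT[B1] = {b@B0, d@B0, f@B1}

Answer: {b@B0, d@B0, f@B1}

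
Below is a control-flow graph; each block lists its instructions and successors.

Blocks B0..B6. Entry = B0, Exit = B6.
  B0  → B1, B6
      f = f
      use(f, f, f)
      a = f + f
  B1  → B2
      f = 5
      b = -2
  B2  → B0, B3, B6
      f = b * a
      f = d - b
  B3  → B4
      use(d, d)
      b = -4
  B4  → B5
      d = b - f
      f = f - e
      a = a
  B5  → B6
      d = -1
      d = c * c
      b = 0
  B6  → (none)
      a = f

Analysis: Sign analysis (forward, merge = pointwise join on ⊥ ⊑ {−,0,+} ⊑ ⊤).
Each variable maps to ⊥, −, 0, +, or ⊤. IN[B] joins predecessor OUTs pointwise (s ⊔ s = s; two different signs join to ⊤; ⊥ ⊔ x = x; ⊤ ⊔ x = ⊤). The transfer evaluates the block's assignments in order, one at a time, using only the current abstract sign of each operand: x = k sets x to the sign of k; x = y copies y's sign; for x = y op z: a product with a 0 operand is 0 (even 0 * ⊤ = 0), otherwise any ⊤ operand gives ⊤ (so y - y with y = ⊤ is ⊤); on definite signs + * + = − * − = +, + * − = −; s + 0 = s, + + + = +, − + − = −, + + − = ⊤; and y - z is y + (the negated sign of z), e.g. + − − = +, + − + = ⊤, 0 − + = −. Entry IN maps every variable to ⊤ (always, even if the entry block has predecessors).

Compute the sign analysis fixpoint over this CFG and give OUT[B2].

Fixpoint table:
  B0:   IN=(all ⊤)   OUT=(all ⊤)
  B1:   IN=(all ⊤)   OUT={b:-, f:+; rest ⊤}
  B2:   IN={b:-, f:+; rest ⊤}   OUT={b:-; rest ⊤}
  B3:   IN={b:-; rest ⊤}   OUT={b:-; rest ⊤}
  B4:   IN={b:-; rest ⊤}   OUT={b:-; rest ⊤}
  B5:   IN={b:-; rest ⊤}   OUT={b:0; rest ⊤}
  B6:   IN=(all ⊤)   OUT=(all ⊤)

Merge at B2: IN[B2] = OUT[B1] = {a: ⊤, b: -, c: ⊤, d: ⊤, e: ⊤, f: +}
Applying B2's transfer function to that IN value gives OUT[B2] (row B2 above).

Answer: {a: ⊤, b: -, c: ⊤, d: ⊤, e: ⊤, f: ⊤}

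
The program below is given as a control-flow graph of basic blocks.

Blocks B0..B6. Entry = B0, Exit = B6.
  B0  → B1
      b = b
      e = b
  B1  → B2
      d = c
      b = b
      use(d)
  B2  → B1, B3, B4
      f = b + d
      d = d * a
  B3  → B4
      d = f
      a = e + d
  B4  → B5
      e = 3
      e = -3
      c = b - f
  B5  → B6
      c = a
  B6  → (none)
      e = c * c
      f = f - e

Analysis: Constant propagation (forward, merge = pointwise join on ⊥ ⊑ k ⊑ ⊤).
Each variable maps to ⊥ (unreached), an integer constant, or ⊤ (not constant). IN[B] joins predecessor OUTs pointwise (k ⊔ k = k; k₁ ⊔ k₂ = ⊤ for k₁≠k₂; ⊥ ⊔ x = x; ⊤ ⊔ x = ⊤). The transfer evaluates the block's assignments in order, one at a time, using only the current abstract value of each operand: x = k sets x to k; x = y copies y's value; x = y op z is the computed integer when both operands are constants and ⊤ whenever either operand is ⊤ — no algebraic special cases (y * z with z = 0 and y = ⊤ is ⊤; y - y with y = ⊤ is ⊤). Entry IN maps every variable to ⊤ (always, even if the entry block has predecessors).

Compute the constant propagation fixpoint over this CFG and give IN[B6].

Answer: {a: ⊤, b: ⊤, c: ⊤, d: ⊤, e: -3, f: ⊤}

Derivation:
Converged values:
  B0:  IN=(all ⊤)  OUT=(all ⊤)
  B1:  IN=(all ⊤)  OUT=(all ⊤)
  B2:  IN=(all ⊤)  OUT=(all ⊤)
  B3:  IN=(all ⊤)  OUT=(all ⊤)
  B4:  IN=(all ⊤)  OUT={e:-3; rest ⊤}
  B5:  IN={e:-3; rest ⊤}  OUT={e:-3; rest ⊤}
  B6:  IN={e:-3; rest ⊤}  OUT=(all ⊤)

Merge at B6: IN[B6] = OUT[B5] = {a: ⊤, b: ⊤, c: ⊤, d: ⊤, e: -3, f: ⊤}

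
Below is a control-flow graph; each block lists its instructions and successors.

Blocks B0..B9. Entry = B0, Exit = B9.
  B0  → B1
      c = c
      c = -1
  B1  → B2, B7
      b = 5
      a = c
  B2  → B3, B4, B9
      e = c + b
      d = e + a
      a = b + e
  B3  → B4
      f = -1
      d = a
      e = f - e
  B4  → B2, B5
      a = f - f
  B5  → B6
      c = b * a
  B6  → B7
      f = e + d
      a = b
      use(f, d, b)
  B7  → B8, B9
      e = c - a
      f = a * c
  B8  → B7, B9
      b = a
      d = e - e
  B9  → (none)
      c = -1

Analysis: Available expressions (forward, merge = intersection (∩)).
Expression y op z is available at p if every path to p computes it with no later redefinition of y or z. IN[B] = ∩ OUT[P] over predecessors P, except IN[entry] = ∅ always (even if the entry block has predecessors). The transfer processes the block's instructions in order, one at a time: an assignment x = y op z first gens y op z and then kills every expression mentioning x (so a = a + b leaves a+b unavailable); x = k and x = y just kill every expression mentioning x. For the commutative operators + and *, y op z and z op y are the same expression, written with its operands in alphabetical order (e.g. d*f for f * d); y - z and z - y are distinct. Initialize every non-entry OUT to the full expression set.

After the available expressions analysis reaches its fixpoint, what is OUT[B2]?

Answer: {b+c, b+e}

Working:
Per-block solution:
  B0:   IN={}   OUT={}
  B1:   IN={}   OUT={}
  B2:   IN={}   OUT={b+c, b+e}
  B3:   IN={b+c, b+e}   OUT={b+c}
  B4:   IN={b+c}   OUT={b+c, f-f}
  B5:   IN={b+c, f-f}   OUT={a*b, f-f}
  B6:   IN={a*b, f-f}   OUT={d+e}
  B7:   IN={}   OUT={a*c, c-a}
  B8:   IN={a*c, c-a}   OUT={a*c, c-a, e-e}
  B9:   IN={}   OUT={}

Merge at B2: IN[B2] = OUT[B1] ∩ OUT[B4] = {}
Applying B2's transfer function to that IN value gives OUT[B2] (row B2 above).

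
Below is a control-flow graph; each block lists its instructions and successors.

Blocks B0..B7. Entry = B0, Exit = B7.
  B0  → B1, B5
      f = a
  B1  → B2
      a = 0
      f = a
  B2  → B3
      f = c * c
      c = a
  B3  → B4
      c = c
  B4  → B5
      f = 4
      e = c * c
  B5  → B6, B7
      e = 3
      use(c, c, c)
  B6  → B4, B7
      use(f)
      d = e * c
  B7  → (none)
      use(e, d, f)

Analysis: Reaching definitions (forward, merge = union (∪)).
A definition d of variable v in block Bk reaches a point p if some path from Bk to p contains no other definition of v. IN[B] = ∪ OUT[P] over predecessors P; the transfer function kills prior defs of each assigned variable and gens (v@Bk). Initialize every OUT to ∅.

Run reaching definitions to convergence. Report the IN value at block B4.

Answer: {a@B1, c@B3, d@B6, e@B5, f@B0, f@B2, f@B4}

Derivation:
Per-block solution:
  B0:  IN={}  OUT={f@B0}
  B1:  IN={f@B0}  OUT={a@B1, f@B1}
  B2:  IN={a@B1, f@B1}  OUT={a@B1, c@B2, f@B2}
  B3:  IN={a@B1, c@B2, f@B2}  OUT={a@B1, c@B3, f@B2}
  B4:  IN={a@B1, c@B3, d@B6, e@B5, f@B0, f@B2, f@B4}  OUT={a@B1, c@B3, d@B6, e@B4, f@B4}
  B5:  IN={a@B1, c@B3, d@B6, e@B4, f@B0, f@B4}  OUT={a@B1, c@B3, d@B6, e@B5, f@B0, f@B4}
  B6:  IN={a@B1, c@B3, d@B6, e@B5, f@B0, f@B4}  OUT={a@B1, c@B3, d@B6, e@B5, f@B0, f@B4}
  B7:  IN={a@B1, c@B3, d@B6, e@B5, f@B0, f@B4}  OUT={a@B1, c@B3, d@B6, e@B5, f@B0, f@B4}

Merge at B4: IN[B4] = OUT[B3] ⊔ OUT[B6] = {a@B1, c@B3, d@B6, e@B5, f@B0, f@B2, f@B4}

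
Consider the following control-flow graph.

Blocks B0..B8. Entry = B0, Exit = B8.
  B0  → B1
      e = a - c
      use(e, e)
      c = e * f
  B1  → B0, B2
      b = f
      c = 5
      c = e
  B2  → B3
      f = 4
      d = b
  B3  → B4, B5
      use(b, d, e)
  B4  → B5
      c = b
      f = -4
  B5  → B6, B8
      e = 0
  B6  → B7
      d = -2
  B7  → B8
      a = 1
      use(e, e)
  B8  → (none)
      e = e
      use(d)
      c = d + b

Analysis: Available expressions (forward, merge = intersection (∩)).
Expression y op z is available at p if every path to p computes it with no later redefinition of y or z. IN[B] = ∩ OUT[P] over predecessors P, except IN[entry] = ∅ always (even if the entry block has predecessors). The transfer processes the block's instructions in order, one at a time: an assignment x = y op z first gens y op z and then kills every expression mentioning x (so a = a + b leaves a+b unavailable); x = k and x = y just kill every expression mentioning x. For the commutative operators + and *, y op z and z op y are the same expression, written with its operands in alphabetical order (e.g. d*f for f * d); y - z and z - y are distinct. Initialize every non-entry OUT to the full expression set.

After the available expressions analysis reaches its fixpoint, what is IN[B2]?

Answer: {e*f}

Working:
Per-block solution:
  B0:   IN={}   OUT={e*f}
  B1:   IN={e*f}   OUT={e*f}
  B2:   IN={e*f}   OUT={}
  B3:   IN={}   OUT={}
  B4:   IN={}   OUT={}
  B5:   IN={}   OUT={}
  B6:   IN={}   OUT={}
  B7:   IN={}   OUT={}
  B8:   IN={}   OUT={b+d}

Merge at B2: IN[B2] = OUT[B1] = {e*f}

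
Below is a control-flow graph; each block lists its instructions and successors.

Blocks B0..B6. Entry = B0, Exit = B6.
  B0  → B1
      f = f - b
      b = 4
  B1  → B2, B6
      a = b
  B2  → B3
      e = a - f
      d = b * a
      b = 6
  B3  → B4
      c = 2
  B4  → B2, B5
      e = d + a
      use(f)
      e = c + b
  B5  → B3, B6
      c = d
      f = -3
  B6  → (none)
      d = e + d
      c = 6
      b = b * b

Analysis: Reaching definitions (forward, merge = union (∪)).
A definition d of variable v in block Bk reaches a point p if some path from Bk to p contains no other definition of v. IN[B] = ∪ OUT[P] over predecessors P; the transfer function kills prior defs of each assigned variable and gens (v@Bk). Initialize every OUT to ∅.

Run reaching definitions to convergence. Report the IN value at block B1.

Answer: {b@B0, f@B0}

Working:
Per-block solution:
  B0:   IN={}   OUT={b@B0, f@B0}
  B1:   IN={b@B0, f@B0}   OUT={a@B1, b@B0, f@B0}
  B2:   IN={a@B1, b@B0, b@B2, c@B3, d@B2, e@B4, f@B0, f@B5}   OUT={a@B1, b@B2, c@B3, d@B2, e@B2, f@B0, f@B5}
  B3:   IN={a@B1, b@B2, c@B3, c@B5, d@B2, e@B2, e@B4, f@B0, f@B5}   OUT={a@B1, b@B2, c@B3, d@B2, e@B2, e@B4, f@B0, f@B5}
  B4:   IN={a@B1, b@B2, c@B3, d@B2, e@B2, e@B4, f@B0, f@B5}   OUT={a@B1, b@B2, c@B3, d@B2, e@B4, f@B0, f@B5}
  B5:   IN={a@B1, b@B2, c@B3, d@B2, e@B4, f@B0, f@B5}   OUT={a@B1, b@B2, c@B5, d@B2, e@B4, f@B5}
  B6:   IN={a@B1, b@B0, b@B2, c@B5, d@B2, e@B4, f@B0, f@B5}   OUT={a@B1, b@B6, c@B6, d@B6, e@B4, f@B0, f@B5}

Merge at B1: IN[B1] = OUT[B0] = {b@B0, f@B0}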